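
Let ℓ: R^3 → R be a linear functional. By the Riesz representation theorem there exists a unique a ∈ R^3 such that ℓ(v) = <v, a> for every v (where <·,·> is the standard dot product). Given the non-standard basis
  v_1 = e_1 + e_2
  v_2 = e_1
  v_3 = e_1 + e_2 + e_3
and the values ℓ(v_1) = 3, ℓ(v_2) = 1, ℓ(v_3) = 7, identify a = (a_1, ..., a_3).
a = (1, 2, 4)

Write a = (a_1, ..., a_3) in the standard basis. For each basis vector v_i, ℓ(v_i) = <v_i, a> is a linear equation in the a_j's. Collect the n equations into a matrix system V a = ℓ, where row i of V is v_i (expressed in the standard basis). Since V is invertible (lower-triangular with 1s on the diagonal, up to permutation), solve by back-substitution:
  V =
[[1, 1, 0],
 [1, 0, 0],
 [1, 1, 1]]
  V a = (3, 1, 7)
Solving gives a = (1, 2, 4).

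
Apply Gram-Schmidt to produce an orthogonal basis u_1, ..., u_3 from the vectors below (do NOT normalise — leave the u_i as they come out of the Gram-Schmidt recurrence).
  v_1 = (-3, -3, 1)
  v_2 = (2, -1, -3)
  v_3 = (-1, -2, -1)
Orthogonal basis:
  u_1 = (-3, -3, 1)
  u_2 = (20/19, -37/19, -51/19)
  u_3 = (-5/23, 7/46, -9/46)

Apply the Gram-Schmidt recurrence
  u_1 = v_1
  u_i = v_i − Σ_{j<i} ((v_i · u_j) / (u_j · u_j)) · u_j.

Step by step this gives:
  u_1 = (-3, -3, 1)
  u_2 = (20/19, -37/19, -51/19)
  u_3 = (-5/23, 7/46, -9/46)

Orthogonality check:
  u_2 · u_1 = 0 (should be 0)
  u_3 · u_1 = 0 (should be 0)
  u_3 · u_2 = 0 (should be 0)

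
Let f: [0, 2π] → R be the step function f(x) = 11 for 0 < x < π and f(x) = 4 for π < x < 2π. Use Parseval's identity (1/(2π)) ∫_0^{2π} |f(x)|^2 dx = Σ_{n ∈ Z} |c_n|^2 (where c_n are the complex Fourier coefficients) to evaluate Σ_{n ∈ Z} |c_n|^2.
Σ |c_n|^2 = 137/2

Parseval equates the L^2 energy of f (normalised by 1/(2π)) with the ℓ^2 sum of its Fourier coefficients: (1/(2π)) ∫_0^{2π} |f|^2 = Σ |c_n|^2.
Compute the left side: (1/(2π)) [∫_0^π 11^2 dx + ∫_π^{2π} 4^2 dx] = (1/(2π)) · (121π + 16π) = (121 + 16)/2 = 137/2.
So Σ_{n ∈ Z} |c_n|^2 = 137/2.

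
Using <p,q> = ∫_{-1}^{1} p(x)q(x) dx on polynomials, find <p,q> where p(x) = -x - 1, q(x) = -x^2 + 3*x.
<p,q> = -4/3

Expand the product: p(x)·q(x) = x^3 - 2*x^2 - 3*x.
∫_{-1}^{1} of each monomial x^k gives [2/(k+1) if k even, 0 if k odd]. Integrating term-by-term (or equivalently evaluating the antiderivative F(x) = x^4/4 - 2*x^3/3 - 3*x^2/2 at the endpoints):
  F(1) − F(−1) = -23/12 − (-7/12) = -4/3.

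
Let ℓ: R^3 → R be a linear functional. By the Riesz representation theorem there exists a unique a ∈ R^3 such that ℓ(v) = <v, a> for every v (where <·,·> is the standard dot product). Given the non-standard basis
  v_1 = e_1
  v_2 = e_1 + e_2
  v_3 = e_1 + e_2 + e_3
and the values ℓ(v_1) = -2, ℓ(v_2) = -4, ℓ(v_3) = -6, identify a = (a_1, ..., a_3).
a = (-2, -2, -2)

Write a = (a_1, ..., a_3) in the standard basis. For each basis vector v_i, ℓ(v_i) = <v_i, a> is a linear equation in the a_j's. Collect the n equations into a matrix system V a = ℓ, where row i of V is v_i (expressed in the standard basis). Since V is invertible (lower-triangular with 1s on the diagonal, up to permutation), solve by back-substitution:
  V =
[[1, 0, 0],
 [1, 1, 0],
 [1, 1, 1]]
  V a = (-2, -4, -6)
Solving gives a = (-2, -2, -2).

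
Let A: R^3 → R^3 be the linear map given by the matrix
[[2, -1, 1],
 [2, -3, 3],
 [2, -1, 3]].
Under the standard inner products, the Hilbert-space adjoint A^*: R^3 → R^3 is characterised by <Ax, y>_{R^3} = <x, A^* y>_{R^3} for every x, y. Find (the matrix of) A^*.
A^* = A^T =
[[2, 2, 2],
 [-1, -3, -1],
 [1, 3, 3]]

For real matrices with standard dot products, the defining identity <Ax, y> = <x, A^* y> gives (Ax)^T y = x^T (A^*) y, i.e. x^T A^T y = x^T (A^*) y. Since this holds for all x, y, we must have A^* = A^T. Therefore
A^* =
[[2, 2, 2],
 [-1, -3, -1],
 [1, 3, 3]].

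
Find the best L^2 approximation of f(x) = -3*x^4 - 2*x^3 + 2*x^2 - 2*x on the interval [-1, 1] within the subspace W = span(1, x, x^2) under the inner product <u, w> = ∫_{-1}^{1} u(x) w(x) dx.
g(x) = -4*x^2/7 - 16*x/5 + 9/35

The best approximation g ∈ W is the orthogonal projection of f onto W. Writing g = a_0 + a_1 x + a_2 x^2, the coefficients solve the normal equations G · a = b where
  G_{ij} = <φ_i, φ_j> and b_i = <f, φ_i>, with φ_0 = 1, φ_1 = x, φ_2 = x^2.
G =
  [2, 0, 2/3]
  [0, 2/3, 0]
  [2/3, 0, 2/5],
b = (2/15, -32/15, -2/35).
Solving gives a_0 = 9/35, a_1 = -16/5, a_2 = -4/7, so
  g(x) = -4*x^2/7 - 16*x/5 + 9/35.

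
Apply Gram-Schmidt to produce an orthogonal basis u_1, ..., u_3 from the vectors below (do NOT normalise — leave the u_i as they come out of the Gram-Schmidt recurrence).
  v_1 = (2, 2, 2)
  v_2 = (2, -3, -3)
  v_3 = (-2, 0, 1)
Orthogonal basis:
  u_1 = (2, 2, 2)
  u_2 = (10/3, -5/3, -5/3)
  u_3 = (0, -1/2, 1/2)

Apply the Gram-Schmidt recurrence
  u_1 = v_1
  u_i = v_i − Σ_{j<i} ((v_i · u_j) / (u_j · u_j)) · u_j.

Step by step this gives:
  u_1 = (2, 2, 2)
  u_2 = (10/3, -5/3, -5/3)
  u_3 = (0, -1/2, 1/2)

Orthogonality check:
  u_2 · u_1 = 0 (should be 0)
  u_3 · u_1 = 0 (should be 0)
  u_3 · u_2 = 0 (should be 0)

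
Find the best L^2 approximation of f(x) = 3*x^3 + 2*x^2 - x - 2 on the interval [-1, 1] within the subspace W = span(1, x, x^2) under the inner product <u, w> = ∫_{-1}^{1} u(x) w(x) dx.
g(x) = 2*x^2 + 4*x/5 - 2

The best approximation g ∈ W is the orthogonal projection of f onto W. Writing g = a_0 + a_1 x + a_2 x^2, the coefficients solve the normal equations G · a = b where
  G_{ij} = <φ_i, φ_j> and b_i = <f, φ_i>, with φ_0 = 1, φ_1 = x, φ_2 = x^2.
G =
  [2, 0, 2/3]
  [0, 2/3, 0]
  [2/3, 0, 2/5],
b = (-8/3, 8/15, -8/15).
Solving gives a_0 = -2, a_1 = 4/5, a_2 = 2, so
  g(x) = 2*x^2 + 4*x/5 - 2.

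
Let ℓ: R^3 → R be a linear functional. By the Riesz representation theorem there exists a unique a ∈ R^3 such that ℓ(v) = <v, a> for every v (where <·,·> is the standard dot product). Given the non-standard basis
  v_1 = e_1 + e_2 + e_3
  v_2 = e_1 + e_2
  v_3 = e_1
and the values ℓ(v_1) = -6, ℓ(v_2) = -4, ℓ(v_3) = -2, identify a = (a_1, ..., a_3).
a = (-2, -2, -2)

Write a = (a_1, ..., a_3) in the standard basis. For each basis vector v_i, ℓ(v_i) = <v_i, a> is a linear equation in the a_j's. Collect the n equations into a matrix system V a = ℓ, where row i of V is v_i (expressed in the standard basis). Since V is invertible (lower-triangular with 1s on the diagonal, up to permutation), solve by back-substitution:
  V =
[[1, 1, 1],
 [1, 1, 0],
 [1, 0, 0]]
  V a = (-6, -4, -2)
Solving gives a = (-2, -2, -2).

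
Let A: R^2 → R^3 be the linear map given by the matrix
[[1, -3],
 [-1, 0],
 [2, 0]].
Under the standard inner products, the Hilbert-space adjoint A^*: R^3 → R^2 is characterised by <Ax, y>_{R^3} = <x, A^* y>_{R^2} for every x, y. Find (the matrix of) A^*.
A^* = A^T =
[[1, -1, 2],
 [-3, 0, 0]]

For real matrices with standard dot products, the defining identity <Ax, y> = <x, A^* y> gives (Ax)^T y = x^T (A^*) y, i.e. x^T A^T y = x^T (A^*) y. Since this holds for all x, y, we must have A^* = A^T. Therefore
A^* =
[[1, -1, 2],
 [-3, 0, 0]].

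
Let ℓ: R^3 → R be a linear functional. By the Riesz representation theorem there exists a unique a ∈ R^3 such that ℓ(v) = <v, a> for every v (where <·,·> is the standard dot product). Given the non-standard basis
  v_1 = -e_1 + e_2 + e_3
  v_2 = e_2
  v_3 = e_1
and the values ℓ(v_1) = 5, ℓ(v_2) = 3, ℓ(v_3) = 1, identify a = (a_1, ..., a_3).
a = (1, 3, 3)

Write a = (a_1, ..., a_3) in the standard basis. For each basis vector v_i, ℓ(v_i) = <v_i, a> is a linear equation in the a_j's. Collect the n equations into a matrix system V a = ℓ, where row i of V is v_i (expressed in the standard basis). Since V is invertible (lower-triangular with 1s on the diagonal, up to permutation), solve by back-substitution:
  V =
[[-1, 1, 1],
 [0, 1, 0],
 [1, 0, 0]]
  V a = (5, 3, 1)
Solving gives a = (1, 3, 3).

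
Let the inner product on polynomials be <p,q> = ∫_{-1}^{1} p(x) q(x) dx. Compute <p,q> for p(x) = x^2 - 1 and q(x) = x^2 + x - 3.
<p,q> = 56/15

Expand the product: p(x)·q(x) = x^4 + x^3 - 4*x^2 - x + 3.
∫_{-1}^{1} of each monomial x^k gives [2/(k+1) if k even, 0 if k odd]. Integrating term-by-term (or equivalently evaluating the antiderivative F(x) = x^5/5 + x^4/4 - 4*x^3/3 - x^2/2 + 3*x at the endpoints):
  F(1) − F(−1) = 97/60 − (-127/60) = 56/15.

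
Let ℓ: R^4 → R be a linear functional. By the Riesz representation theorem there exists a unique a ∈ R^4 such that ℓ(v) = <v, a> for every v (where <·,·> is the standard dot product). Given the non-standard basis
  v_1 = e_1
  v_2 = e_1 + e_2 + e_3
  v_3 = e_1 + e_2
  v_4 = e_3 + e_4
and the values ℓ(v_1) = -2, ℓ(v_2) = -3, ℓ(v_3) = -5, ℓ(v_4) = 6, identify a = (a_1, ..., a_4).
a = (-2, -3, 2, 4)

Write a = (a_1, ..., a_4) in the standard basis. For each basis vector v_i, ℓ(v_i) = <v_i, a> is a linear equation in the a_j's. Collect the n equations into a matrix system V a = ℓ, where row i of V is v_i (expressed in the standard basis). Since V is invertible (lower-triangular with 1s on the diagonal, up to permutation), solve by back-substitution:
  V =
[[1, 0, 0, 0],
 [1, 1, 1, 0],
 [1, 1, 0, 0],
 [0, 0, 1, 1]]
  V a = (-2, -3, -5, 6)
Solving gives a = (-2, -3, 2, 4).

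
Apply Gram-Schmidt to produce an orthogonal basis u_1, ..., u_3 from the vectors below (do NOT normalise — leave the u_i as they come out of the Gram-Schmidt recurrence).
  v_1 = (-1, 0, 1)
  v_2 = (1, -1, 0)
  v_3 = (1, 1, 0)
Orthogonal basis:
  u_1 = (-1, 0, 1)
  u_2 = (1/2, -1, 1/2)
  u_3 = (2/3, 2/3, 2/3)

Apply the Gram-Schmidt recurrence
  u_1 = v_1
  u_i = v_i − Σ_{j<i} ((v_i · u_j) / (u_j · u_j)) · u_j.

Step by step this gives:
  u_1 = (-1, 0, 1)
  u_2 = (1/2, -1, 1/2)
  u_3 = (2/3, 2/3, 2/3)

Orthogonality check:
  u_2 · u_1 = 0 (should be 0)
  u_3 · u_1 = 0 (should be 0)
  u_3 · u_2 = 0 (should be 0)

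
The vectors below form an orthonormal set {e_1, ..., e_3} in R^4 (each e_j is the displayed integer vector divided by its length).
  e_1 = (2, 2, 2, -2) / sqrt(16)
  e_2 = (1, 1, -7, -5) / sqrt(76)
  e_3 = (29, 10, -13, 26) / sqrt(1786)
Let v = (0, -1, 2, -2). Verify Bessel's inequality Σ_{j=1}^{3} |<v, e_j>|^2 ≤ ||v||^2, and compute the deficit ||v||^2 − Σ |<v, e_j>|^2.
Σ |<v, e_j>|^2 = 325/47; ||v||^2 = 9; deficit = 98/47

Write each e_j = u_j / sqrt(<u_j, u_j>) where u_j is the displayed integer vector. Then <v, e_j> = <v, u_j> / sqrt(<u_j, u_j>), so |<v, e_j>|^2 = <v, u_j>^2 / <u_j, u_j>.
Coefficients: <v, e_1> = 6/sqrt(16), <v, e_2> = -5/sqrt(76), <v, e_3> = -88/sqrt(1786).
Square and sum: Σ |<v, e_j>|^2 = 325/47.
Compute ||v||^2 = v·v = 9.
Deficit = 9 − 325/47 = 98/47 ≥ 0, confirming Bessel's inequality. (The deficit equals ||v − Σ <v,e_j> e_j||^2, the squared distance from v to span{e_j}.)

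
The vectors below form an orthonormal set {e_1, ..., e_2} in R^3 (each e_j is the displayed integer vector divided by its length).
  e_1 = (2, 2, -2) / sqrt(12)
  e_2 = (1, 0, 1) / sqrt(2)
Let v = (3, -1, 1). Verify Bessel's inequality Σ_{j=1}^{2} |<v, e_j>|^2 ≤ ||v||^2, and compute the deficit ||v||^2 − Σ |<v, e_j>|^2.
Σ |<v, e_j>|^2 = 25/3; ||v||^2 = 11; deficit = 8/3

Write each e_j = u_j / sqrt(<u_j, u_j>) where u_j is the displayed integer vector. Then <v, e_j> = <v, u_j> / sqrt(<u_j, u_j>), so |<v, e_j>|^2 = <v, u_j>^2 / <u_j, u_j>.
Coefficients: <v, e_1> = 2/sqrt(12), <v, e_2> = 4/sqrt(2).
Square and sum: Σ |<v, e_j>|^2 = 25/3.
Compute ||v||^2 = v·v = 11.
Deficit = 11 − 25/3 = 8/3 ≥ 0, confirming Bessel's inequality. (The deficit equals ||v − Σ <v,e_j> e_j||^2, the squared distance from v to span{e_j}.)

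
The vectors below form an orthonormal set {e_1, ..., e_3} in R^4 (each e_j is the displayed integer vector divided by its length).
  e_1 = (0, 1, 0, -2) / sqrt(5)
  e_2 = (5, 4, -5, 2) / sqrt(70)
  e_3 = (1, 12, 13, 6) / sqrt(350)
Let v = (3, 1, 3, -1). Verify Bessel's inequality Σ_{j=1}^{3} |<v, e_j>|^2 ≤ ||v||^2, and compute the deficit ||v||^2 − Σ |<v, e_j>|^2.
Σ |<v, e_j>|^2 = 211/25; ||v||^2 = 20; deficit = 289/25

Write each e_j = u_j / sqrt(<u_j, u_j>) where u_j is the displayed integer vector. Then <v, e_j> = <v, u_j> / sqrt(<u_j, u_j>), so |<v, e_j>|^2 = <v, u_j>^2 / <u_j, u_j>.
Coefficients: <v, e_1> = 3/sqrt(5), <v, e_2> = 2/sqrt(70), <v, e_3> = 48/sqrt(350).
Square and sum: Σ |<v, e_j>|^2 = 211/25.
Compute ||v||^2 = v·v = 20.
Deficit = 20 − 211/25 = 289/25 ≥ 0, confirming Bessel's inequality. (The deficit equals ||v − Σ <v,e_j> e_j||^2, the squared distance from v to span{e_j}.)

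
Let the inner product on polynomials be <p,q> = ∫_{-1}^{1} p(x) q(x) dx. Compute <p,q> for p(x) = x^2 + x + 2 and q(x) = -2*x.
<p,q> = -4/3

Expand the product: p(x)·q(x) = -2*x^3 - 2*x^2 - 4*x.
∫_{-1}^{1} of each monomial x^k gives [2/(k+1) if k even, 0 if k odd]. Integrating term-by-term (or equivalently evaluating the antiderivative F(x) = -x^4/2 - 2*x^3/3 - 2*x^2 at the endpoints):
  F(1) − F(−1) = -19/6 − (-11/6) = -4/3.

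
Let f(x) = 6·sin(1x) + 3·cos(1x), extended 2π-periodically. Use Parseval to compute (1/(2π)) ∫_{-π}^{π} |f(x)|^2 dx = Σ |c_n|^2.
Σ |c_n|^2 = 45/2

Expand |f|^2 and use orthogonality of {sin(nx), cos(mx)} on [-π, π]:
  ∫_{-π}^{π} sin(nx)^2 dx = π, ∫ cos(mx)^2 dx = π, and cross terms integrate to 0.
So ∫_{-π}^{π} f(x)^2 dx = 6^2 · π + 3^2 · π = (36 + 9)π.
Divide by 2π: (36 + 9)/2 = 45/2.
By Parseval, this equals Σ |c_n|^2.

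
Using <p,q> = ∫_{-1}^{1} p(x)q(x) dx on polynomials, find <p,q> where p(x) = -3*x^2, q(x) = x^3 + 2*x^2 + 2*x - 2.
<p,q> = 8/5

Expand the product: p(x)·q(x) = -3*x^5 - 6*x^4 - 6*x^3 + 6*x^2.
∫_{-1}^{1} of each monomial x^k gives [2/(k+1) if k even, 0 if k odd]. Integrating term-by-term (or equivalently evaluating the antiderivative F(x) = -x^6/2 - 6*x^5/5 - 3*x^4/2 + 2*x^3 at the endpoints):
  F(1) − F(−1) = -6/5 − (-14/5) = 8/5.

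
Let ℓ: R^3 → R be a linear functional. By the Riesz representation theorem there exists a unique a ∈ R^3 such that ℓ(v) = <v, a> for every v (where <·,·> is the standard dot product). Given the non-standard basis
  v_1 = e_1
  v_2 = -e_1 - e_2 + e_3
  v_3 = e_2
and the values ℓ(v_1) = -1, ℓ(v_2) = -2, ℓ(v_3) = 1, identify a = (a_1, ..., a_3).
a = (-1, 1, -2)

Write a = (a_1, ..., a_3) in the standard basis. For each basis vector v_i, ℓ(v_i) = <v_i, a> is a linear equation in the a_j's. Collect the n equations into a matrix system V a = ℓ, where row i of V is v_i (expressed in the standard basis). Since V is invertible (lower-triangular with 1s on the diagonal, up to permutation), solve by back-substitution:
  V =
[[1, 0, 0],
 [-1, -1, 1],
 [0, 1, 0]]
  V a = (-1, -2, 1)
Solving gives a = (-1, 1, -2).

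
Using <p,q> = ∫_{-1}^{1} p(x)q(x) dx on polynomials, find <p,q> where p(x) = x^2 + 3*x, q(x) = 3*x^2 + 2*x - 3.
<p,q> = 16/5

Expand the product: p(x)·q(x) = 3*x^4 + 11*x^3 + 3*x^2 - 9*x.
∫_{-1}^{1} of each monomial x^k gives [2/(k+1) if k even, 0 if k odd]. Integrating term-by-term (or equivalently evaluating the antiderivative F(x) = 3*x^5/5 + 11*x^4/4 + x^3 - 9*x^2/2 at the endpoints):
  F(1) − F(−1) = -3/20 − (-67/20) = 16/5.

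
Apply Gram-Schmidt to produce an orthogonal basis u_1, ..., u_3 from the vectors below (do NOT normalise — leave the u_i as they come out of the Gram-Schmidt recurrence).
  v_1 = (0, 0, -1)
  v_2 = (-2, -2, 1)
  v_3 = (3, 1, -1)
Orthogonal basis:
  u_1 = (0, 0, -1)
  u_2 = (-2, -2, 0)
  u_3 = (1, -1, 0)

Apply the Gram-Schmidt recurrence
  u_1 = v_1
  u_i = v_i − Σ_{j<i} ((v_i · u_j) / (u_j · u_j)) · u_j.

Step by step this gives:
  u_1 = (0, 0, -1)
  u_2 = (-2, -2, 0)
  u_3 = (1, -1, 0)

Orthogonality check:
  u_2 · u_1 = 0 (should be 0)
  u_3 · u_1 = 0 (should be 0)
  u_3 · u_2 = 0 (should be 0)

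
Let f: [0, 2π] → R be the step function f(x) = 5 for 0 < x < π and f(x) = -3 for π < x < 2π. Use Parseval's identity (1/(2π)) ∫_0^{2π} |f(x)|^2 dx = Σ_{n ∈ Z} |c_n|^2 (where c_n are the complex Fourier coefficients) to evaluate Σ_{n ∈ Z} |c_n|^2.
Σ |c_n|^2 = 17

Parseval equates the L^2 energy of f (normalised by 1/(2π)) with the ℓ^2 sum of its Fourier coefficients: (1/(2π)) ∫_0^{2π} |f|^2 = Σ |c_n|^2.
Compute the left side: (1/(2π)) [∫_0^π 5^2 dx + ∫_π^{2π} (-3)^2 dx] = (1/(2π)) · (25π + 9π) = (25 + 9)/2 = 17.
So Σ_{n ∈ Z} |c_n|^2 = 17.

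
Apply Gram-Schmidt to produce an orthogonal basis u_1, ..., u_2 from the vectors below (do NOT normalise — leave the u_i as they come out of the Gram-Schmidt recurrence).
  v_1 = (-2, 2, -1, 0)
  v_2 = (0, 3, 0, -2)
Orthogonal basis:
  u_1 = (-2, 2, -1, 0)
  u_2 = (4/3, 5/3, 2/3, -2)

Apply the Gram-Schmidt recurrence
  u_1 = v_1
  u_i = v_i − Σ_{j<i} ((v_i · u_j) / (u_j · u_j)) · u_j.

Step by step this gives:
  u_1 = (-2, 2, -1, 0)
  u_2 = (4/3, 5/3, 2/3, -2)

Orthogonality check:
  u_2 · u_1 = 0 (should be 0)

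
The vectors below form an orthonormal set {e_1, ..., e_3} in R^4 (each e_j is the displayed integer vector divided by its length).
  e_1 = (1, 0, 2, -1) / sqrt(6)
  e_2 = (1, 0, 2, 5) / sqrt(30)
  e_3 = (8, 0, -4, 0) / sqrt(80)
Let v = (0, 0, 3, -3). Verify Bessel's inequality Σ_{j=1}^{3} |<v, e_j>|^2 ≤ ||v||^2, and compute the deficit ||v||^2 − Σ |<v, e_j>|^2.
Σ |<v, e_j>|^2 = 18; ||v||^2 = 18; deficit = 0

Write each e_j = u_j / sqrt(<u_j, u_j>) where u_j is the displayed integer vector. Then <v, e_j> = <v, u_j> / sqrt(<u_j, u_j>), so |<v, e_j>|^2 = <v, u_j>^2 / <u_j, u_j>.
Coefficients: <v, e_1> = 9/sqrt(6), <v, e_2> = -9/sqrt(30), <v, e_3> = -12/sqrt(80).
Square and sum: Σ |<v, e_j>|^2 = 18.
Compute ||v||^2 = v·v = 18.
Deficit = 18 − 18 = 0 ≥ 0, confirming Bessel's inequality. (The deficit equals ||v − Σ <v,e_j> e_j||^2, the squared distance from v to span{e_j}.)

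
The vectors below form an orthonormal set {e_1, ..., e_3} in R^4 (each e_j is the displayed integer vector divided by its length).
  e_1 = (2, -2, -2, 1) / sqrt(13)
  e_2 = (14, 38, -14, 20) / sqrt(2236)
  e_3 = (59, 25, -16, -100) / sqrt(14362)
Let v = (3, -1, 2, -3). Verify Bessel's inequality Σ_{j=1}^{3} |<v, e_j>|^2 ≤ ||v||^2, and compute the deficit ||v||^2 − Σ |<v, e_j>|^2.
Σ |<v, e_j>|^2 = 2591/167; ||v||^2 = 23; deficit = 1250/167

Write each e_j = u_j / sqrt(<u_j, u_j>) where u_j is the displayed integer vector. Then <v, e_j> = <v, u_j> / sqrt(<u_j, u_j>), so |<v, e_j>|^2 = <v, u_j>^2 / <u_j, u_j>.
Coefficients: <v, e_1> = 1/sqrt(13), <v, e_2> = -84/sqrt(2236), <v, e_3> = 420/sqrt(14362).
Square and sum: Σ |<v, e_j>|^2 = 2591/167.
Compute ||v||^2 = v·v = 23.
Deficit = 23 − 2591/167 = 1250/167 ≥ 0, confirming Bessel's inequality. (The deficit equals ||v − Σ <v,e_j> e_j||^2, the squared distance from v to span{e_j}.)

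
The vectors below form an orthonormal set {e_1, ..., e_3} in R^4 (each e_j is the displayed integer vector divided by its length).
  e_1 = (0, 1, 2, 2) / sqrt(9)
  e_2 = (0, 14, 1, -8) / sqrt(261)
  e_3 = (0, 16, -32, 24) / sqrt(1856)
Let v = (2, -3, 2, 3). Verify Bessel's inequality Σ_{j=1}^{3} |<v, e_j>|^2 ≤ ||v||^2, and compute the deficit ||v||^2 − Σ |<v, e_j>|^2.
Σ |<v, e_j>|^2 = 22; ||v||^2 = 26; deficit = 4

Write each e_j = u_j / sqrt(<u_j, u_j>) where u_j is the displayed integer vector. Then <v, e_j> = <v, u_j> / sqrt(<u_j, u_j>), so |<v, e_j>|^2 = <v, u_j>^2 / <u_j, u_j>.
Coefficients: <v, e_1> = 7/sqrt(9), <v, e_2> = -64/sqrt(261), <v, e_3> = -40/sqrt(1856).
Square and sum: Σ |<v, e_j>|^2 = 22.
Compute ||v||^2 = v·v = 26.
Deficit = 26 − 22 = 4 ≥ 0, confirming Bessel's inequality. (The deficit equals ||v − Σ <v,e_j> e_j||^2, the squared distance from v to span{e_j}.)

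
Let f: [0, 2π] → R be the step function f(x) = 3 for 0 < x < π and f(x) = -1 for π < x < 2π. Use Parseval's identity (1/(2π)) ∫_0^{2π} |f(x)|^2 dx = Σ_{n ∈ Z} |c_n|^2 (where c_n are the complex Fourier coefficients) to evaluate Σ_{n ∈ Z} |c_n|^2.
Σ |c_n|^2 = 5

Parseval equates the L^2 energy of f (normalised by 1/(2π)) with the ℓ^2 sum of its Fourier coefficients: (1/(2π)) ∫_0^{2π} |f|^2 = Σ |c_n|^2.
Compute the left side: (1/(2π)) [∫_0^π 3^2 dx + ∫_π^{2π} (-1)^2 dx] = (1/(2π)) · (9π + 1π) = (9 + 1)/2 = 5.
So Σ_{n ∈ Z} |c_n|^2 = 5.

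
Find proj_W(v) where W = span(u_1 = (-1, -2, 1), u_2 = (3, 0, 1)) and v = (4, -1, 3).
proj_W(v) = (59/14, -10/7, 33/14)

Set up U = [u_1 | ... | u_2] ∈ R^(3×2). The projector onto W = col(U) is P = U (U^T U)^(-1) U^T.
Compute U^T U =
  [6, -2]
  [-2, 10],
and U^T v = (1, 15).
Solve U^T U · c = U^T v for the coefficients: c = (5/7, 23/14). The projection is proj_W(v) = U c.
Check: (v - proj_W(v)) · u_1 = 0  (should be 0).
Check: (v - proj_W(v)) · u_2 = 0  (should be 0).
Result: proj_W(v) = (59/14, -10/7, 33/14).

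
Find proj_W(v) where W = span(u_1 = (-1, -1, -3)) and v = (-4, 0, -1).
proj_W(v) = (-7/11, -7/11, -21/11)

Set up U = [u_1 | ... | u_1] ∈ R^(3×1). The projector onto W = col(U) is P = U (U^T U)^(-1) U^T.
Compute U^T U =
  [11],
and U^T v = (7).
Solve U^T U · c = U^T v for the coefficients: c = (7/11). The projection is proj_W(v) = U c.
Check: (v - proj_W(v)) · u_1 = 0  (should be 0).
Result: proj_W(v) = (-7/11, -7/11, -21/11).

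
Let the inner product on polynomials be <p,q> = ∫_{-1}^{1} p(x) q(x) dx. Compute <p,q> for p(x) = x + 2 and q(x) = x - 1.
<p,q> = -10/3

Expand the product: p(x)·q(x) = x^2 + x - 2.
∫_{-1}^{1} of each monomial x^k gives [2/(k+1) if k even, 0 if k odd]. Integrating term-by-term (or equivalently evaluating the antiderivative F(x) = x^3/3 + x^2/2 - 2*x at the endpoints):
  F(1) − F(−1) = -7/6 − (13/6) = -10/3.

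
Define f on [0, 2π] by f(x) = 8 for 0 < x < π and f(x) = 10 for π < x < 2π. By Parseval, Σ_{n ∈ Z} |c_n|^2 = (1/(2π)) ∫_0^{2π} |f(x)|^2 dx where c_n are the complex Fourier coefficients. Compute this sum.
Σ |c_n|^2 = 82

Parseval equates the L^2 energy of f (normalised by 1/(2π)) with the ℓ^2 sum of its Fourier coefficients: (1/(2π)) ∫_0^{2π} |f|^2 = Σ |c_n|^2.
Compute the left side: (1/(2π)) [∫_0^π 8^2 dx + ∫_π^{2π} 10^2 dx] = (1/(2π)) · (64π + 100π) = (64 + 100)/2 = 82.
So Σ_{n ∈ Z} |c_n|^2 = 82.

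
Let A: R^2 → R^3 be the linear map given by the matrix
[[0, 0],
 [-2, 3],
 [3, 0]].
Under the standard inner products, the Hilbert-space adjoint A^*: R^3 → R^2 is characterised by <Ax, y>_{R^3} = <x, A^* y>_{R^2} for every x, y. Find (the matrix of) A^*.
A^* = A^T =
[[0, -2, 3],
 [0, 3, 0]]

For real matrices with standard dot products, the defining identity <Ax, y> = <x, A^* y> gives (Ax)^T y = x^T (A^*) y, i.e. x^T A^T y = x^T (A^*) y. Since this holds for all x, y, we must have A^* = A^T. Therefore
A^* =
[[0, -2, 3],
 [0, 3, 0]].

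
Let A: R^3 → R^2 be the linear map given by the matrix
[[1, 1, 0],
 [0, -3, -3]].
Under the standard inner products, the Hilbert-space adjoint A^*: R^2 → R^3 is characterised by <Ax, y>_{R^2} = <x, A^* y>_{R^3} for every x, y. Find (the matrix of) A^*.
A^* = A^T =
[[1, 0],
 [1, -3],
 [0, -3]]

For real matrices with standard dot products, the defining identity <Ax, y> = <x, A^* y> gives (Ax)^T y = x^T (A^*) y, i.e. x^T A^T y = x^T (A^*) y. Since this holds for all x, y, we must have A^* = A^T. Therefore
A^* =
[[1, 0],
 [1, -3],
 [0, -3]].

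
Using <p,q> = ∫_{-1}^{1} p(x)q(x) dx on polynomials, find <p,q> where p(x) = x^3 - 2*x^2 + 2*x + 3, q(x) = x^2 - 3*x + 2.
<p,q> = 16/3

Expand the product: p(x)·q(x) = x^5 - 5*x^4 + 10*x^3 - 7*x^2 - 5*x + 6.
∫_{-1}^{1} of each monomial x^k gives [2/(k+1) if k even, 0 if k odd]. Integrating term-by-term (or equivalently evaluating the antiderivative F(x) = x^6/6 - x^5 + 5*x^4/2 - 7*x^3/3 - 5*x^2/2 + 6*x at the endpoints):
  F(1) − F(−1) = 17/6 − (-5/2) = 16/3.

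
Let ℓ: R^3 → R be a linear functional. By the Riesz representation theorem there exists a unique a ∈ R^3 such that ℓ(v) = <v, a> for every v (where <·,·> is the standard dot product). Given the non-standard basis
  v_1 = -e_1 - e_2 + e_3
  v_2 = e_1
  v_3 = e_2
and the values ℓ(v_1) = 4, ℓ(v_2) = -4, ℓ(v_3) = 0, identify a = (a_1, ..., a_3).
a = (-4, 0, 0)

Write a = (a_1, ..., a_3) in the standard basis. For each basis vector v_i, ℓ(v_i) = <v_i, a> is a linear equation in the a_j's. Collect the n equations into a matrix system V a = ℓ, where row i of V is v_i (expressed in the standard basis). Since V is invertible (lower-triangular with 1s on the diagonal, up to permutation), solve by back-substitution:
  V =
[[-1, -1, 1],
 [1, 0, 0],
 [0, 1, 0]]
  V a = (4, -4, 0)
Solving gives a = (-4, 0, 0).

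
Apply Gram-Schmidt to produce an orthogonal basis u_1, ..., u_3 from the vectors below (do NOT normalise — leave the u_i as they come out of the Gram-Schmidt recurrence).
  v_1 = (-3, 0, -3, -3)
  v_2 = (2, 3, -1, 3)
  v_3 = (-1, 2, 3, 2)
Orthogonal basis:
  u_1 = (-3, 0, -3, -3)
  u_2 = (2/3, 3, -7/3, 5/3)
  u_3 = (-127/53, 91/53, 100/53, 27/53)

Apply the Gram-Schmidt recurrence
  u_1 = v_1
  u_i = v_i − Σ_{j<i} ((v_i · u_j) / (u_j · u_j)) · u_j.

Step by step this gives:
  u_1 = (-3, 0, -3, -3)
  u_2 = (2/3, 3, -7/3, 5/3)
  u_3 = (-127/53, 91/53, 100/53, 27/53)

Orthogonality check:
  u_2 · u_1 = 0 (should be 0)
  u_3 · u_1 = 0 (should be 0)
  u_3 · u_2 = 0 (should be 0)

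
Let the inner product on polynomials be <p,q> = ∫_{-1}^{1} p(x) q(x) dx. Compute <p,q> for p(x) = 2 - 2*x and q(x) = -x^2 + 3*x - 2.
<p,q> = -40/3

Expand the product: p(x)·q(x) = 2*x^3 - 8*x^2 + 10*x - 4.
∫_{-1}^{1} of each monomial x^k gives [2/(k+1) if k even, 0 if k odd]. Integrating term-by-term (or equivalently evaluating the antiderivative F(x) = x^4/2 - 8*x^3/3 + 5*x^2 - 4*x at the endpoints):
  F(1) − F(−1) = -7/6 − (73/6) = -40/3.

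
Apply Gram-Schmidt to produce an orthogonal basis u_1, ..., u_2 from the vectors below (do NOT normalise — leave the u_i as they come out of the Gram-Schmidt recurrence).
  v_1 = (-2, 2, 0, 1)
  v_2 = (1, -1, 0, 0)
Orthogonal basis:
  u_1 = (-2, 2, 0, 1)
  u_2 = (1/9, -1/9, 0, 4/9)

Apply the Gram-Schmidt recurrence
  u_1 = v_1
  u_i = v_i − Σ_{j<i} ((v_i · u_j) / (u_j · u_j)) · u_j.

Step by step this gives:
  u_1 = (-2, 2, 0, 1)
  u_2 = (1/9, -1/9, 0, 4/9)

Orthogonality check:
  u_2 · u_1 = 0 (should be 0)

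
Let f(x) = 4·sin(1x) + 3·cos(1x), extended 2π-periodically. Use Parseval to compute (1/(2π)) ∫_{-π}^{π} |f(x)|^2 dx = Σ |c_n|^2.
Σ |c_n|^2 = 25/2

Expand |f|^2 and use orthogonality of {sin(nx), cos(mx)} on [-π, π]:
  ∫_{-π}^{π} sin(nx)^2 dx = π, ∫ cos(mx)^2 dx = π, and cross terms integrate to 0.
So ∫_{-π}^{π} f(x)^2 dx = 4^2 · π + 3^2 · π = (16 + 9)π.
Divide by 2π: (16 + 9)/2 = 25/2.
By Parseval, this equals Σ |c_n|^2.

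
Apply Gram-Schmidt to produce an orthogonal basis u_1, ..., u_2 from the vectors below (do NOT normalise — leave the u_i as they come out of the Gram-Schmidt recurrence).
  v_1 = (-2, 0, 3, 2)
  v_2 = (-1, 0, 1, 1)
Orthogonal basis:
  u_1 = (-2, 0, 3, 2)
  u_2 = (-3/17, 0, -4/17, 3/17)

Apply the Gram-Schmidt recurrence
  u_1 = v_1
  u_i = v_i − Σ_{j<i} ((v_i · u_j) / (u_j · u_j)) · u_j.

Step by step this gives:
  u_1 = (-2, 0, 3, 2)
  u_2 = (-3/17, 0, -4/17, 3/17)

Orthogonality check:
  u_2 · u_1 = 0 (should be 0)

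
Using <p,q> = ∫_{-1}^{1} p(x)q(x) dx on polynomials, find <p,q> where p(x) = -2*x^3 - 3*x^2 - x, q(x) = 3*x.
<p,q> = -22/5

Expand the product: p(x)·q(x) = -6*x^4 - 9*x^3 - 3*x^2.
∫_{-1}^{1} of each monomial x^k gives [2/(k+1) if k even, 0 if k odd]. Integrating term-by-term (or equivalently evaluating the antiderivative F(x) = -6*x^5/5 - 9*x^4/4 - x^3 at the endpoints):
  F(1) − F(−1) = -89/20 − (-1/20) = -22/5.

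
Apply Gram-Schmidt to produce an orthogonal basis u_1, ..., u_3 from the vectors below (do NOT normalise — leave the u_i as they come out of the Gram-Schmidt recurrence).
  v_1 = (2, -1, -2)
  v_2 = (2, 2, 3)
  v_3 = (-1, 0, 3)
Orthogonal basis:
  u_1 = (2, -1, -2)
  u_2 = (26/9, 14/9, 19/9)
  u_3 = (17/137, -170/137, 102/137)

Apply the Gram-Schmidt recurrence
  u_1 = v_1
  u_i = v_i − Σ_{j<i} ((v_i · u_j) / (u_j · u_j)) · u_j.

Step by step this gives:
  u_1 = (2, -1, -2)
  u_2 = (26/9, 14/9, 19/9)
  u_3 = (17/137, -170/137, 102/137)

Orthogonality check:
  u_2 · u_1 = 0 (should be 0)
  u_3 · u_1 = 0 (should be 0)
  u_3 · u_2 = 0 (should be 0)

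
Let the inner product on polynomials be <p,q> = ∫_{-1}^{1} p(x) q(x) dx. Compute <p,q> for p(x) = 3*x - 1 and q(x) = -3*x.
<p,q> = -6

Expand the product: p(x)·q(x) = -9*x^2 + 3*x.
∫_{-1}^{1} of each monomial x^k gives [2/(k+1) if k even, 0 if k odd]. Integrating term-by-term (or equivalently evaluating the antiderivative F(x) = -3*x^3 + 3*x^2/2 at the endpoints):
  F(1) − F(−1) = -3/2 − (9/2) = -6.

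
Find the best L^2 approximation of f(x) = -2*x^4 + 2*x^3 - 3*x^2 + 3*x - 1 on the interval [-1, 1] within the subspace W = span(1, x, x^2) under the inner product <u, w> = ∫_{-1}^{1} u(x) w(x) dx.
g(x) = -33*x^2/7 + 21*x/5 - 29/35

The best approximation g ∈ W is the orthogonal projection of f onto W. Writing g = a_0 + a_1 x + a_2 x^2, the coefficients solve the normal equations G · a = b where
  G_{ij} = <φ_i, φ_j> and b_i = <f, φ_i>, with φ_0 = 1, φ_1 = x, φ_2 = x^2.
G =
  [2, 0, 2/3]
  [0, 2/3, 0]
  [2/3, 0, 2/5],
b = (-24/5, 14/5, -256/105).
Solving gives a_0 = -29/35, a_1 = 21/5, a_2 = -33/7, so
  g(x) = -33*x^2/7 + 21*x/5 - 29/35.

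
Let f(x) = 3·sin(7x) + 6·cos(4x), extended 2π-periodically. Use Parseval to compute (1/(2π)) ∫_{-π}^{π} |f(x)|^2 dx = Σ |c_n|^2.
Σ |c_n|^2 = 45/2

Expand |f|^2 and use orthogonality of {sin(nx), cos(mx)} on [-π, π]:
  ∫_{-π}^{π} sin(nx)^2 dx = π, ∫ cos(mx)^2 dx = π, and cross terms integrate to 0.
So ∫_{-π}^{π} f(x)^2 dx = 3^2 · π + 6^2 · π = (9 + 36)π.
Divide by 2π: (9 + 36)/2 = 45/2.
By Parseval, this equals Σ |c_n|^2.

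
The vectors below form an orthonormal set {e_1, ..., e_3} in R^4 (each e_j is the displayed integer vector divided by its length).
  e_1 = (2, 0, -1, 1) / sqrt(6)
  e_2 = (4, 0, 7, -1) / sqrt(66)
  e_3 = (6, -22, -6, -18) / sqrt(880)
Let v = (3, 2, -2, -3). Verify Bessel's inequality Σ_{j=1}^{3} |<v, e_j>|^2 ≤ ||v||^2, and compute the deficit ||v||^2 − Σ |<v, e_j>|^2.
Σ |<v, e_j>|^2 = 6; ||v||^2 = 26; deficit = 20

Write each e_j = u_j / sqrt(<u_j, u_j>) where u_j is the displayed integer vector. Then <v, e_j> = <v, u_j> / sqrt(<u_j, u_j>), so |<v, e_j>|^2 = <v, u_j>^2 / <u_j, u_j>.
Coefficients: <v, e_1> = 5/sqrt(6), <v, e_2> = 1/sqrt(66), <v, e_3> = 40/sqrt(880).
Square and sum: Σ |<v, e_j>|^2 = 6.
Compute ||v||^2 = v·v = 26.
Deficit = 26 − 6 = 20 ≥ 0, confirming Bessel's inequality. (The deficit equals ||v − Σ <v,e_j> e_j||^2, the squared distance from v to span{e_j}.)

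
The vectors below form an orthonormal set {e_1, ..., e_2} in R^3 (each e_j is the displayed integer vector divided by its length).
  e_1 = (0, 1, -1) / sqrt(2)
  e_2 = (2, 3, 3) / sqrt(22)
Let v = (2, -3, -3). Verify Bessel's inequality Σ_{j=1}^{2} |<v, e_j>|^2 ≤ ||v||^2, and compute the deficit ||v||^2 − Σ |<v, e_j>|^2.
Σ |<v, e_j>|^2 = 98/11; ||v||^2 = 22; deficit = 144/11

Write each e_j = u_j / sqrt(<u_j, u_j>) where u_j is the displayed integer vector. Then <v, e_j> = <v, u_j> / sqrt(<u_j, u_j>), so |<v, e_j>|^2 = <v, u_j>^2 / <u_j, u_j>.
Coefficients: <v, e_1> = 0/sqrt(2), <v, e_2> = -14/sqrt(22).
Square and sum: Σ |<v, e_j>|^2 = 98/11.
Compute ||v||^2 = v·v = 22.
Deficit = 22 − 98/11 = 144/11 ≥ 0, confirming Bessel's inequality. (The deficit equals ||v − Σ <v,e_j> e_j||^2, the squared distance from v to span{e_j}.)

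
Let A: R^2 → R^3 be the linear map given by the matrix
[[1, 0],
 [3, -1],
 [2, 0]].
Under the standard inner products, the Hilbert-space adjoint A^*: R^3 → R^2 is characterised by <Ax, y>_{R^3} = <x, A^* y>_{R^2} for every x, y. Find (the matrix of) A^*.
A^* = A^T =
[[1, 3, 2],
 [0, -1, 0]]

For real matrices with standard dot products, the defining identity <Ax, y> = <x, A^* y> gives (Ax)^T y = x^T (A^*) y, i.e. x^T A^T y = x^T (A^*) y. Since this holds for all x, y, we must have A^* = A^T. Therefore
A^* =
[[1, 3, 2],
 [0, -1, 0]].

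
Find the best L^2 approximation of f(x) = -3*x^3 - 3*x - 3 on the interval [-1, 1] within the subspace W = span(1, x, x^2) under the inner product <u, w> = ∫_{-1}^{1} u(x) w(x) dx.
g(x) = -24*x/5 - 3

The best approximation g ∈ W is the orthogonal projection of f onto W. Writing g = a_0 + a_1 x + a_2 x^2, the coefficients solve the normal equations G · a = b where
  G_{ij} = <φ_i, φ_j> and b_i = <f, φ_i>, with φ_0 = 1, φ_1 = x, φ_2 = x^2.
G =
  [2, 0, 2/3]
  [0, 2/3, 0]
  [2/3, 0, 2/5],
b = (-6, -16/5, -2).
Solving gives a_0 = -3, a_1 = -24/5, a_2 = 0, so
  g(x) = -24*x/5 - 3.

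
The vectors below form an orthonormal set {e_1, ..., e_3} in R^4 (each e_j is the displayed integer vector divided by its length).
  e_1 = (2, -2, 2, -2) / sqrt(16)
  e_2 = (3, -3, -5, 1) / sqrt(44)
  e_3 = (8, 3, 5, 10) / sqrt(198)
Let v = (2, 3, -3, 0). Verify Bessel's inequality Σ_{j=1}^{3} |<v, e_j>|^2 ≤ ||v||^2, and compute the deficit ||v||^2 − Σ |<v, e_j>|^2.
Σ |<v, e_j>|^2 = 70/9; ||v||^2 = 22; deficit = 128/9

Write each e_j = u_j / sqrt(<u_j, u_j>) where u_j is the displayed integer vector. Then <v, e_j> = <v, u_j> / sqrt(<u_j, u_j>), so |<v, e_j>|^2 = <v, u_j>^2 / <u_j, u_j>.
Coefficients: <v, e_1> = -8/sqrt(16), <v, e_2> = 12/sqrt(44), <v, e_3> = 10/sqrt(198).
Square and sum: Σ |<v, e_j>|^2 = 70/9.
Compute ||v||^2 = v·v = 22.
Deficit = 22 − 70/9 = 128/9 ≥ 0, confirming Bessel's inequality. (The deficit equals ||v − Σ <v,e_j> e_j||^2, the squared distance from v to span{e_j}.)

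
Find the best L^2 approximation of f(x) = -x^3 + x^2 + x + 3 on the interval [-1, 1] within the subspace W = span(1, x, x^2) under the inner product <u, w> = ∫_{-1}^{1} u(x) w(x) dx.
g(x) = x^2 + 2*x/5 + 3

The best approximation g ∈ W is the orthogonal projection of f onto W. Writing g = a_0 + a_1 x + a_2 x^2, the coefficients solve the normal equations G · a = b where
  G_{ij} = <φ_i, φ_j> and b_i = <f, φ_i>, with φ_0 = 1, φ_1 = x, φ_2 = x^2.
G =
  [2, 0, 2/3]
  [0, 2/3, 0]
  [2/3, 0, 2/5],
b = (20/3, 4/15, 12/5).
Solving gives a_0 = 3, a_1 = 2/5, a_2 = 1, so
  g(x) = x^2 + 2*x/5 + 3.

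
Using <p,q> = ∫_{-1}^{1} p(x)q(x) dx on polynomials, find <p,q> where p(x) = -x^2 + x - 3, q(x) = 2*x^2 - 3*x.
<p,q> = -34/5

Expand the product: p(x)·q(x) = -2*x^4 + 5*x^3 - 9*x^2 + 9*x.
∫_{-1}^{1} of each monomial x^k gives [2/(k+1) if k even, 0 if k odd]. Integrating term-by-term (or equivalently evaluating the antiderivative F(x) = -2*x^5/5 + 5*x^4/4 - 3*x^3 + 9*x^2/2 at the endpoints):
  F(1) − F(−1) = 47/20 − (183/20) = -34/5.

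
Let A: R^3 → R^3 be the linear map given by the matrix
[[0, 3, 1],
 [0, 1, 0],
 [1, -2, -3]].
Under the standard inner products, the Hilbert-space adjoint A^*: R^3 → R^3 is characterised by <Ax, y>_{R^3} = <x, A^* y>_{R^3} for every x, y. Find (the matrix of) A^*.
A^* = A^T =
[[0, 0, 1],
 [3, 1, -2],
 [1, 0, -3]]

For real matrices with standard dot products, the defining identity <Ax, y> = <x, A^* y> gives (Ax)^T y = x^T (A^*) y, i.e. x^T A^T y = x^T (A^*) y. Since this holds for all x, y, we must have A^* = A^T. Therefore
A^* =
[[0, 0, 1],
 [3, 1, -2],
 [1, 0, -3]].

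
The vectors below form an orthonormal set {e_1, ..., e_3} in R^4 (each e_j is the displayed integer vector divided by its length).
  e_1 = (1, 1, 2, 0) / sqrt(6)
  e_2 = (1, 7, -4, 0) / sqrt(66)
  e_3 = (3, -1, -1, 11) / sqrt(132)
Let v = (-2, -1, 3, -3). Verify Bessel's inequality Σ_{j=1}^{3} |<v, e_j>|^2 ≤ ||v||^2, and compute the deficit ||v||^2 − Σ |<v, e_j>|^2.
Σ |<v, e_j>|^2 = 251/12; ||v||^2 = 23; deficit = 25/12

Write each e_j = u_j / sqrt(<u_j, u_j>) where u_j is the displayed integer vector. Then <v, e_j> = <v, u_j> / sqrt(<u_j, u_j>), so |<v, e_j>|^2 = <v, u_j>^2 / <u_j, u_j>.
Coefficients: <v, e_1> = 3/sqrt(6), <v, e_2> = -21/sqrt(66), <v, e_3> = -41/sqrt(132).
Square and sum: Σ |<v, e_j>|^2 = 251/12.
Compute ||v||^2 = v·v = 23.
Deficit = 23 − 251/12 = 25/12 ≥ 0, confirming Bessel's inequality. (The deficit equals ||v − Σ <v,e_j> e_j||^2, the squared distance from v to span{e_j}.)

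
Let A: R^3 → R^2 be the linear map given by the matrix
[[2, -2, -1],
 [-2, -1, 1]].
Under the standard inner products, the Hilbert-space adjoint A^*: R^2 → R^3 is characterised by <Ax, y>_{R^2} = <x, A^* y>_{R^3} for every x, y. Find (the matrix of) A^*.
A^* = A^T =
[[2, -2],
 [-2, -1],
 [-1, 1]]

For real matrices with standard dot products, the defining identity <Ax, y> = <x, A^* y> gives (Ax)^T y = x^T (A^*) y, i.e. x^T A^T y = x^T (A^*) y. Since this holds for all x, y, we must have A^* = A^T. Therefore
A^* =
[[2, -2],
 [-2, -1],
 [-1, 1]].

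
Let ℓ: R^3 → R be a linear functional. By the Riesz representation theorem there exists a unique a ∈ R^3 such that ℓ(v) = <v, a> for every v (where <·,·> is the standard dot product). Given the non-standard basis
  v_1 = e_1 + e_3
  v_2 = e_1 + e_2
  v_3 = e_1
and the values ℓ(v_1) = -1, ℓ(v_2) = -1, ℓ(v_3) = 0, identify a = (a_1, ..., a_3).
a = (0, -1, -1)

Write a = (a_1, ..., a_3) in the standard basis. For each basis vector v_i, ℓ(v_i) = <v_i, a> is a linear equation in the a_j's. Collect the n equations into a matrix system V a = ℓ, where row i of V is v_i (expressed in the standard basis). Since V is invertible (lower-triangular with 1s on the diagonal, up to permutation), solve by back-substitution:
  V =
[[1, 0, 1],
 [1, 1, 0],
 [1, 0, 0]]
  V a = (-1, -1, 0)
Solving gives a = (0, -1, -1).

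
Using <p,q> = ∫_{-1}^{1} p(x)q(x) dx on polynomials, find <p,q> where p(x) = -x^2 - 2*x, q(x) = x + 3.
<p,q> = -10/3

Expand the product: p(x)·q(x) = -x^3 - 5*x^2 - 6*x.
∫_{-1}^{1} of each monomial x^k gives [2/(k+1) if k even, 0 if k odd]. Integrating term-by-term (or equivalently evaluating the antiderivative F(x) = -x^4/4 - 5*x^3/3 - 3*x^2 at the endpoints):
  F(1) − F(−1) = -59/12 − (-19/12) = -10/3.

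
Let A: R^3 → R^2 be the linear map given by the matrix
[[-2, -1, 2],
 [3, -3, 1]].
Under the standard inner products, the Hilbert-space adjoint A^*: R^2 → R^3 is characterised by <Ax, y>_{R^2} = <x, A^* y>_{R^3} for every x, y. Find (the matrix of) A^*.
A^* = A^T =
[[-2, 3],
 [-1, -3],
 [2, 1]]

For real matrices with standard dot products, the defining identity <Ax, y> = <x, A^* y> gives (Ax)^T y = x^T (A^*) y, i.e. x^T A^T y = x^T (A^*) y. Since this holds for all x, y, we must have A^* = A^T. Therefore
A^* =
[[-2, 3],
 [-1, -3],
 [2, 1]].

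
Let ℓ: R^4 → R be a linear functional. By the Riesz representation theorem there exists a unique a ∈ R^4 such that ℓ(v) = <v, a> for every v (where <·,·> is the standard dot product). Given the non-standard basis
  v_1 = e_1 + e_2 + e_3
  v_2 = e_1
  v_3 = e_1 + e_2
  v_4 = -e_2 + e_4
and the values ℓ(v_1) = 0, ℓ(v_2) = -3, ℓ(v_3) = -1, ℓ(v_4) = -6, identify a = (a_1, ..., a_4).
a = (-3, 2, 1, -4)

Write a = (a_1, ..., a_4) in the standard basis. For each basis vector v_i, ℓ(v_i) = <v_i, a> is a linear equation in the a_j's. Collect the n equations into a matrix system V a = ℓ, where row i of V is v_i (expressed in the standard basis). Since V is invertible (lower-triangular with 1s on the diagonal, up to permutation), solve by back-substitution:
  V =
[[1, 1, 1, 0],
 [1, 0, 0, 0],
 [1, 1, 0, 0],
 [0, -1, 0, 1]]
  V a = (0, -3, -1, -6)
Solving gives a = (-3, 2, 1, -4).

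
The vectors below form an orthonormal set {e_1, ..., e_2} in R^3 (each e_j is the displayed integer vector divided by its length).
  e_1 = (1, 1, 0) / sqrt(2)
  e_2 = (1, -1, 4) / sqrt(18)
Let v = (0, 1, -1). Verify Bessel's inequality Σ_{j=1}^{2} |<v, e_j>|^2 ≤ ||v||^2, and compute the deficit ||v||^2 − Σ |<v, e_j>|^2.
Σ |<v, e_j>|^2 = 17/9; ||v||^2 = 2; deficit = 1/9

Write each e_j = u_j / sqrt(<u_j, u_j>) where u_j is the displayed integer vector. Then <v, e_j> = <v, u_j> / sqrt(<u_j, u_j>), so |<v, e_j>|^2 = <v, u_j>^2 / <u_j, u_j>.
Coefficients: <v, e_1> = 1/sqrt(2), <v, e_2> = -5/sqrt(18).
Square and sum: Σ |<v, e_j>|^2 = 17/9.
Compute ||v||^2 = v·v = 2.
Deficit = 2 − 17/9 = 1/9 ≥ 0, confirming Bessel's inequality. (The deficit equals ||v − Σ <v,e_j> e_j||^2, the squared distance from v to span{e_j}.)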